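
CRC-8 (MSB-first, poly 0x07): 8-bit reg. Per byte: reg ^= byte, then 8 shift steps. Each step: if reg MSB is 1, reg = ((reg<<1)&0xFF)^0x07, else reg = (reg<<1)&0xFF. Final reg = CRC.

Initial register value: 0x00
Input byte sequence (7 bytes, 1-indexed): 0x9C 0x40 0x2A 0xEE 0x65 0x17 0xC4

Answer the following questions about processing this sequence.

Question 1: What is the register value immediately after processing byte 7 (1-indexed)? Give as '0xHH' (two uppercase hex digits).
Answer: 0xC2

Derivation:
After byte 1 (0x9C): reg=0xDD
After byte 2 (0x40): reg=0xDA
After byte 3 (0x2A): reg=0xDE
After byte 4 (0xEE): reg=0x90
After byte 5 (0x65): reg=0xC5
After byte 6 (0x17): reg=0x30
After byte 7 (0xC4): reg=0xC2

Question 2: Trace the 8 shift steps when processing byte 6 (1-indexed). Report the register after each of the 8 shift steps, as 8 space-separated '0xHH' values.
After byte 1 (0x9C): reg=0xDD
After byte 2 (0x40): reg=0xDA
After byte 3 (0x2A): reg=0xDE
After byte 4 (0xEE): reg=0x90
After byte 5 (0x65): reg=0xC5
Register before byte 6: 0xC5
After XOR with byte 0x17: 0xD2

Answer: 0xA3 0x41 0x82 0x03 0x06 0x0C 0x18 0x30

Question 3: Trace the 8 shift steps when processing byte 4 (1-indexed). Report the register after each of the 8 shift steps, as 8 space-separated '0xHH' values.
Answer: 0x60 0xC0 0x87 0x09 0x12 0x24 0x48 0x90

Derivation:
After byte 1 (0x9C): reg=0xDD
After byte 2 (0x40): reg=0xDA
After byte 3 (0x2A): reg=0xDE
Register before byte 4: 0xDE
After XOR with byte 0xEE: 0x30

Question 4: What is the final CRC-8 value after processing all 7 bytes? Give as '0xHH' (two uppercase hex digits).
Answer: 0xC2

Derivation:
After byte 1 (0x9C): reg=0xDD
After byte 2 (0x40): reg=0xDA
After byte 3 (0x2A): reg=0xDE
After byte 4 (0xEE): reg=0x90
After byte 5 (0x65): reg=0xC5
After byte 6 (0x17): reg=0x30
After byte 7 (0xC4): reg=0xC2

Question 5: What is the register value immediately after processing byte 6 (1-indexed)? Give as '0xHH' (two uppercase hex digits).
After byte 1 (0x9C): reg=0xDD
After byte 2 (0x40): reg=0xDA
After byte 3 (0x2A): reg=0xDE
After byte 4 (0xEE): reg=0x90
After byte 5 (0x65): reg=0xC5
After byte 6 (0x17): reg=0x30

Answer: 0x30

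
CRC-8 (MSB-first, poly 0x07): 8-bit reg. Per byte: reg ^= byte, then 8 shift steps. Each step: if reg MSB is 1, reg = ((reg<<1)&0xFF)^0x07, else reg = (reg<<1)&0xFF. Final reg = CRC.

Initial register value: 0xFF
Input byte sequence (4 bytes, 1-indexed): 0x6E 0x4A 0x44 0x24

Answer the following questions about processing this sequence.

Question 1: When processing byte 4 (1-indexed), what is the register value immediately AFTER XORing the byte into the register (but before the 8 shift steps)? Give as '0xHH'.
Answer: 0xE4

Derivation:
Register before byte 4: 0xC0
Byte 4: 0x24
0xC0 XOR 0x24 = 0xE4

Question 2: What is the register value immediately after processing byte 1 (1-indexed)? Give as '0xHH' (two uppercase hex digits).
Answer: 0xFE

Derivation:
After byte 1 (0x6E): reg=0xFE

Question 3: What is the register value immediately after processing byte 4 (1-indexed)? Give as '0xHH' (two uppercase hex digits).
Answer: 0xB2

Derivation:
After byte 1 (0x6E): reg=0xFE
After byte 2 (0x4A): reg=0x05
After byte 3 (0x44): reg=0xC0
After byte 4 (0x24): reg=0xB2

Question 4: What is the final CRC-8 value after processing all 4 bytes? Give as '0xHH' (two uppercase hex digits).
Answer: 0xB2

Derivation:
After byte 1 (0x6E): reg=0xFE
After byte 2 (0x4A): reg=0x05
After byte 3 (0x44): reg=0xC0
After byte 4 (0x24): reg=0xB2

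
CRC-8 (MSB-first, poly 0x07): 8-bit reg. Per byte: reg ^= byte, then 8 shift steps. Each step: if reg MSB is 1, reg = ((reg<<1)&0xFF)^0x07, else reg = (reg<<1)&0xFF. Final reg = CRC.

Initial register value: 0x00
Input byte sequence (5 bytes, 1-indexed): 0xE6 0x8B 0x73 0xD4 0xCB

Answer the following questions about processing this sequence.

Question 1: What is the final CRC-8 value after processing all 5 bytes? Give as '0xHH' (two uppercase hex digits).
After byte 1 (0xE6): reg=0xBC
After byte 2 (0x8B): reg=0x85
After byte 3 (0x73): reg=0xCC
After byte 4 (0xD4): reg=0x48
After byte 5 (0xCB): reg=0x80

Answer: 0x80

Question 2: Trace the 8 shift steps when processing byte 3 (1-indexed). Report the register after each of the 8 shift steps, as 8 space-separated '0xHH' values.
After byte 1 (0xE6): reg=0xBC
After byte 2 (0x8B): reg=0x85
Register before byte 3: 0x85
After XOR with byte 0x73: 0xF6

Answer: 0xEB 0xD1 0xA5 0x4D 0x9A 0x33 0x66 0xCC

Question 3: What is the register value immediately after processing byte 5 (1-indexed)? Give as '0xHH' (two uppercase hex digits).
Answer: 0x80

Derivation:
After byte 1 (0xE6): reg=0xBC
After byte 2 (0x8B): reg=0x85
After byte 3 (0x73): reg=0xCC
After byte 4 (0xD4): reg=0x48
After byte 5 (0xCB): reg=0x80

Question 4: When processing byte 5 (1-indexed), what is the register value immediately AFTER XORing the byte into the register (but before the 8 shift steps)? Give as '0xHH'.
Answer: 0x83

Derivation:
Register before byte 5: 0x48
Byte 5: 0xCB
0x48 XOR 0xCB = 0x83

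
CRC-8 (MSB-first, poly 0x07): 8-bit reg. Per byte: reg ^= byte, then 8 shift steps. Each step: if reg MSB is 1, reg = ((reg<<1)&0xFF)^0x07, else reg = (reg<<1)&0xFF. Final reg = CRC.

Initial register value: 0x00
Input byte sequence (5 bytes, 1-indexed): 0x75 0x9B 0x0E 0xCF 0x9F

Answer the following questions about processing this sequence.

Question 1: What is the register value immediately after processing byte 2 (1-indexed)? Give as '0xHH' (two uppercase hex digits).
After byte 1 (0x75): reg=0x4C
After byte 2 (0x9B): reg=0x2B

Answer: 0x2B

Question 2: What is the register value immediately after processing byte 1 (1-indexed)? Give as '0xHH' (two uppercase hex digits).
Answer: 0x4C

Derivation:
After byte 1 (0x75): reg=0x4C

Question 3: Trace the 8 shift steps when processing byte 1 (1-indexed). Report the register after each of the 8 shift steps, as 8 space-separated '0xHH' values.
Register before byte 1: 0x00
After XOR with byte 0x75: 0x75

Answer: 0xEA 0xD3 0xA1 0x45 0x8A 0x13 0x26 0x4C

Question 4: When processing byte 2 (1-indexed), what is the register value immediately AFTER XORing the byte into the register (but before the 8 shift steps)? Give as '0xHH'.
Answer: 0xD7

Derivation:
Register before byte 2: 0x4C
Byte 2: 0x9B
0x4C XOR 0x9B = 0xD7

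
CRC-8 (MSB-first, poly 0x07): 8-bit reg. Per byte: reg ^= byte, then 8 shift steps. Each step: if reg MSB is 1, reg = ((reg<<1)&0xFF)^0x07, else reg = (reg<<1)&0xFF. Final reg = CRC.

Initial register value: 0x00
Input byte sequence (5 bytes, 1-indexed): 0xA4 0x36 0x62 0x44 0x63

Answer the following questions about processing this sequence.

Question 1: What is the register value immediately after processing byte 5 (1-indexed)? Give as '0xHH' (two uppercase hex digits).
After byte 1 (0xA4): reg=0x75
After byte 2 (0x36): reg=0xCE
After byte 3 (0x62): reg=0x4D
After byte 4 (0x44): reg=0x3F
After byte 5 (0x63): reg=0x93

Answer: 0x93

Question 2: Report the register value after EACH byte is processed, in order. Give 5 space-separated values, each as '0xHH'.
0x75 0xCE 0x4D 0x3F 0x93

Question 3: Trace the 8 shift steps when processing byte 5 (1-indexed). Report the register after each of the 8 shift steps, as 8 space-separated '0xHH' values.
After byte 1 (0xA4): reg=0x75
After byte 2 (0x36): reg=0xCE
After byte 3 (0x62): reg=0x4D
After byte 4 (0x44): reg=0x3F
Register before byte 5: 0x3F
After XOR with byte 0x63: 0x5C

Answer: 0xB8 0x77 0xEE 0xDB 0xB1 0x65 0xCA 0x93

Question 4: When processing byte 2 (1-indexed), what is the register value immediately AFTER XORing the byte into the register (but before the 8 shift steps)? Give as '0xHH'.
Register before byte 2: 0x75
Byte 2: 0x36
0x75 XOR 0x36 = 0x43

Answer: 0x43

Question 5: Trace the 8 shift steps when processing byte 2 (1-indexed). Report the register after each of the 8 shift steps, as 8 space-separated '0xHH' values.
Answer: 0x86 0x0B 0x16 0x2C 0x58 0xB0 0x67 0xCE

Derivation:
After byte 1 (0xA4): reg=0x75
Register before byte 2: 0x75
After XOR with byte 0x36: 0x43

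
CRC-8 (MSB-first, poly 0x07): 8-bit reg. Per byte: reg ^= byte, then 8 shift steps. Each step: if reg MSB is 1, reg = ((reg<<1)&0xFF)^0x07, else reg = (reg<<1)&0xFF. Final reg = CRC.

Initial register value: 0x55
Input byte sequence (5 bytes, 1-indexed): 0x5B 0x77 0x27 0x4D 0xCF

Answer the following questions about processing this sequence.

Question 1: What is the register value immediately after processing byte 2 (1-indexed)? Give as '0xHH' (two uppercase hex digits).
After byte 1 (0x5B): reg=0x2A
After byte 2 (0x77): reg=0x94

Answer: 0x94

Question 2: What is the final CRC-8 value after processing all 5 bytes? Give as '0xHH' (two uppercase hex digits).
After byte 1 (0x5B): reg=0x2A
After byte 2 (0x77): reg=0x94
After byte 3 (0x27): reg=0x10
After byte 4 (0x4D): reg=0x94
After byte 5 (0xCF): reg=0x86

Answer: 0x86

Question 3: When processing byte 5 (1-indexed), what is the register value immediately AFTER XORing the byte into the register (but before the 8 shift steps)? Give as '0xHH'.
Register before byte 5: 0x94
Byte 5: 0xCF
0x94 XOR 0xCF = 0x5B

Answer: 0x5B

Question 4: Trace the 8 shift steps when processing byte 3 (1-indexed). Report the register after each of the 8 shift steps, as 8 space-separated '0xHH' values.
After byte 1 (0x5B): reg=0x2A
After byte 2 (0x77): reg=0x94
Register before byte 3: 0x94
After XOR with byte 0x27: 0xB3

Answer: 0x61 0xC2 0x83 0x01 0x02 0x04 0x08 0x10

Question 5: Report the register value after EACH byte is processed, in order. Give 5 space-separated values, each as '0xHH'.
0x2A 0x94 0x10 0x94 0x86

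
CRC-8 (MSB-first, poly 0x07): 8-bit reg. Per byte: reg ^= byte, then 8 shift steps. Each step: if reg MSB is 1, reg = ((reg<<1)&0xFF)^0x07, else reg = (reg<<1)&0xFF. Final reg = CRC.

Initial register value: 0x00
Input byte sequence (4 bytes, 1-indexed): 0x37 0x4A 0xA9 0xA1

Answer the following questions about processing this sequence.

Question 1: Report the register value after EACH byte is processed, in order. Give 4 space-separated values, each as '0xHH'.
0x85 0x63 0x78 0x01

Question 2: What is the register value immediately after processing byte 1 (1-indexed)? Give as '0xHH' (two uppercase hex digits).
Answer: 0x85

Derivation:
After byte 1 (0x37): reg=0x85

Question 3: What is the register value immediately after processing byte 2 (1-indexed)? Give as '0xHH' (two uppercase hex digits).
Answer: 0x63

Derivation:
After byte 1 (0x37): reg=0x85
After byte 2 (0x4A): reg=0x63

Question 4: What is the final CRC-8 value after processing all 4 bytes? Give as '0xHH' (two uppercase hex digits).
After byte 1 (0x37): reg=0x85
After byte 2 (0x4A): reg=0x63
After byte 3 (0xA9): reg=0x78
After byte 4 (0xA1): reg=0x01

Answer: 0x01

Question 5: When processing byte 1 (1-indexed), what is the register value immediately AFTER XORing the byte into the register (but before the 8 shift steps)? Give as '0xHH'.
Register before byte 1: 0x00
Byte 1: 0x37
0x00 XOR 0x37 = 0x37

Answer: 0x37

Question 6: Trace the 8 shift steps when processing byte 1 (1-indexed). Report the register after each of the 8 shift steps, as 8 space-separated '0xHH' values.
Register before byte 1: 0x00
After XOR with byte 0x37: 0x37

Answer: 0x6E 0xDC 0xBF 0x79 0xF2 0xE3 0xC1 0x85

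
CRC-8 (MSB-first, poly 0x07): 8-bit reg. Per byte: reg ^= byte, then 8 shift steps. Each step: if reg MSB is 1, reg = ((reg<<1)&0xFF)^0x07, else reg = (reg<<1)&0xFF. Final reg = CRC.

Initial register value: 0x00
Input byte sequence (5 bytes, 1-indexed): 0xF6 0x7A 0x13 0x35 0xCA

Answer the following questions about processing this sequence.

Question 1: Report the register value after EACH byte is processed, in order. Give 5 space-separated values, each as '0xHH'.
0xCC 0x0B 0x48 0x74 0x33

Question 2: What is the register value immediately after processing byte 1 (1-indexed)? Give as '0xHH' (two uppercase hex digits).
Answer: 0xCC

Derivation:
After byte 1 (0xF6): reg=0xCC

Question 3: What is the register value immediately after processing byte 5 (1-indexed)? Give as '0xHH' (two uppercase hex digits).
Answer: 0x33

Derivation:
After byte 1 (0xF6): reg=0xCC
After byte 2 (0x7A): reg=0x0B
After byte 3 (0x13): reg=0x48
After byte 4 (0x35): reg=0x74
After byte 5 (0xCA): reg=0x33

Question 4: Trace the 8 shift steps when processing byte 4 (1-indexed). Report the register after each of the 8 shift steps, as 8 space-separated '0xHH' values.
Answer: 0xFA 0xF3 0xE1 0xC5 0x8D 0x1D 0x3A 0x74

Derivation:
After byte 1 (0xF6): reg=0xCC
After byte 2 (0x7A): reg=0x0B
After byte 3 (0x13): reg=0x48
Register before byte 4: 0x48
After XOR with byte 0x35: 0x7D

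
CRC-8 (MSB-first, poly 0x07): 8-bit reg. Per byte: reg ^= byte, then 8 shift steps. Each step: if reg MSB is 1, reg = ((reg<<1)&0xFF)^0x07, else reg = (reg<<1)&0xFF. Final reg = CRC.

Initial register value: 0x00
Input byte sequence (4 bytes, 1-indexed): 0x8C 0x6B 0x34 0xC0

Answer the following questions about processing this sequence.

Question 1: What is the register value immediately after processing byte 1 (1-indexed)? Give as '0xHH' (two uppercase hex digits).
Answer: 0xAD

Derivation:
After byte 1 (0x8C): reg=0xAD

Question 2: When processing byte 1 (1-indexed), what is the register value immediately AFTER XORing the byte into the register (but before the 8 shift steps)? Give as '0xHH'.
Answer: 0x8C

Derivation:
Register before byte 1: 0x00
Byte 1: 0x8C
0x00 XOR 0x8C = 0x8C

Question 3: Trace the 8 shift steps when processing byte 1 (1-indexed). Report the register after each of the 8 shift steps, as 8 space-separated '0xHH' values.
Answer: 0x1F 0x3E 0x7C 0xF8 0xF7 0xE9 0xD5 0xAD

Derivation:
Register before byte 1: 0x00
After XOR with byte 0x8C: 0x8C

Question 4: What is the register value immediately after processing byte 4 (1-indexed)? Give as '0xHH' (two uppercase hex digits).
After byte 1 (0x8C): reg=0xAD
After byte 2 (0x6B): reg=0x5C
After byte 3 (0x34): reg=0x1F
After byte 4 (0xC0): reg=0x13

Answer: 0x13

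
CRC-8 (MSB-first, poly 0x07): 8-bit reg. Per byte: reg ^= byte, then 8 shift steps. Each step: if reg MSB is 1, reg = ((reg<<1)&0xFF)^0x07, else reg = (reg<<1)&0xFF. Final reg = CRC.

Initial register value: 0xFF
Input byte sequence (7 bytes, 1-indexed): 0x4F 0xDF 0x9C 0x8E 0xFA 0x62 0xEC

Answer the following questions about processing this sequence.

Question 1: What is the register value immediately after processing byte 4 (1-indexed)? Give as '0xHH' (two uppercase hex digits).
Answer: 0x4E

Derivation:
After byte 1 (0x4F): reg=0x19
After byte 2 (0xDF): reg=0x5C
After byte 3 (0x9C): reg=0x4E
After byte 4 (0x8E): reg=0x4E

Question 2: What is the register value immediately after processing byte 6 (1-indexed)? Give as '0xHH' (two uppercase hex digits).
After byte 1 (0x4F): reg=0x19
After byte 2 (0xDF): reg=0x5C
After byte 3 (0x9C): reg=0x4E
After byte 4 (0x8E): reg=0x4E
After byte 5 (0xFA): reg=0x05
After byte 6 (0x62): reg=0x32

Answer: 0x32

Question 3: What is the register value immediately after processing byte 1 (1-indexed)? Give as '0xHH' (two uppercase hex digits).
After byte 1 (0x4F): reg=0x19

Answer: 0x19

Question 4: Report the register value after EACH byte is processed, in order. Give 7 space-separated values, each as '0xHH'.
0x19 0x5C 0x4E 0x4E 0x05 0x32 0x14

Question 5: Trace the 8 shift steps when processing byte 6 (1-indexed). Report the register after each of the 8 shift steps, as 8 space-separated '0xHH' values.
Answer: 0xCE 0x9B 0x31 0x62 0xC4 0x8F 0x19 0x32

Derivation:
After byte 1 (0x4F): reg=0x19
After byte 2 (0xDF): reg=0x5C
After byte 3 (0x9C): reg=0x4E
After byte 4 (0x8E): reg=0x4E
After byte 5 (0xFA): reg=0x05
Register before byte 6: 0x05
After XOR with byte 0x62: 0x67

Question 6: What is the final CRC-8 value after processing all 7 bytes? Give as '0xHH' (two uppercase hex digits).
After byte 1 (0x4F): reg=0x19
After byte 2 (0xDF): reg=0x5C
After byte 3 (0x9C): reg=0x4E
After byte 4 (0x8E): reg=0x4E
After byte 5 (0xFA): reg=0x05
After byte 6 (0x62): reg=0x32
After byte 7 (0xEC): reg=0x14

Answer: 0x14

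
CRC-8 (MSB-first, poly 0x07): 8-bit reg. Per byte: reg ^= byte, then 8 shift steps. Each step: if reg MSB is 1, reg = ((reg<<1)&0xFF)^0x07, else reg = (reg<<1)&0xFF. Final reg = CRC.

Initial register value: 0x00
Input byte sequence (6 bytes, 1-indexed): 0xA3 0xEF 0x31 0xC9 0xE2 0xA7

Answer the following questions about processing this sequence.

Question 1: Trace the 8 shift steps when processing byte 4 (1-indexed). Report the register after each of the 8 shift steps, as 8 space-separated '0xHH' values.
Answer: 0x56 0xAC 0x5F 0xBE 0x7B 0xF6 0xEB 0xD1

Derivation:
After byte 1 (0xA3): reg=0x60
After byte 2 (0xEF): reg=0xA4
After byte 3 (0x31): reg=0xE2
Register before byte 4: 0xE2
After XOR with byte 0xC9: 0x2B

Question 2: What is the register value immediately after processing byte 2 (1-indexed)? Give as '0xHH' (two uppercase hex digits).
After byte 1 (0xA3): reg=0x60
After byte 2 (0xEF): reg=0xA4

Answer: 0xA4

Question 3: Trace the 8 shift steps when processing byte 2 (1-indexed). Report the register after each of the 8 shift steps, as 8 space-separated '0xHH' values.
Answer: 0x19 0x32 0x64 0xC8 0x97 0x29 0x52 0xA4

Derivation:
After byte 1 (0xA3): reg=0x60
Register before byte 2: 0x60
After XOR with byte 0xEF: 0x8F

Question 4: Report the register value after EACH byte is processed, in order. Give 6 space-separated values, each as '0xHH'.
0x60 0xA4 0xE2 0xD1 0x99 0xBA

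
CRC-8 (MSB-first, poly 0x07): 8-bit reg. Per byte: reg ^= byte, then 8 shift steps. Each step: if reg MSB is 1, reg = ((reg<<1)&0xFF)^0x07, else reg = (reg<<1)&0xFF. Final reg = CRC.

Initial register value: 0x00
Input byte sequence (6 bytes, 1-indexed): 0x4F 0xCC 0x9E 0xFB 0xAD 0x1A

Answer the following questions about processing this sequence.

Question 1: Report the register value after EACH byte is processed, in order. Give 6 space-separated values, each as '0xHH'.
0xEA 0xF2 0x03 0xE6 0xF6 0x8A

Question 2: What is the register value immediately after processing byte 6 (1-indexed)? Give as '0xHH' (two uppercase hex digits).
Answer: 0x8A

Derivation:
After byte 1 (0x4F): reg=0xEA
After byte 2 (0xCC): reg=0xF2
After byte 3 (0x9E): reg=0x03
After byte 4 (0xFB): reg=0xE6
After byte 5 (0xAD): reg=0xF6
After byte 6 (0x1A): reg=0x8A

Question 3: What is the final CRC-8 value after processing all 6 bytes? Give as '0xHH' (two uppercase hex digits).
Answer: 0x8A

Derivation:
After byte 1 (0x4F): reg=0xEA
After byte 2 (0xCC): reg=0xF2
After byte 3 (0x9E): reg=0x03
After byte 4 (0xFB): reg=0xE6
After byte 5 (0xAD): reg=0xF6
After byte 6 (0x1A): reg=0x8A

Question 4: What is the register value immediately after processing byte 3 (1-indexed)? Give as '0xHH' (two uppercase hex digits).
After byte 1 (0x4F): reg=0xEA
After byte 2 (0xCC): reg=0xF2
After byte 3 (0x9E): reg=0x03

Answer: 0x03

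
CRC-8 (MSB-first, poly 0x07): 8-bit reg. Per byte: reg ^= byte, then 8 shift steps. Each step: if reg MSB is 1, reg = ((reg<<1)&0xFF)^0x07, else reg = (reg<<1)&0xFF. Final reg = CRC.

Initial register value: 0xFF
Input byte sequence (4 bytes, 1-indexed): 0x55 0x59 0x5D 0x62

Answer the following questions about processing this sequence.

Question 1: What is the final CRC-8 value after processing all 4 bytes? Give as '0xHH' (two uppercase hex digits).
Answer: 0xB1

Derivation:
After byte 1 (0x55): reg=0x5F
After byte 2 (0x59): reg=0x12
After byte 3 (0x5D): reg=0xEA
After byte 4 (0x62): reg=0xB1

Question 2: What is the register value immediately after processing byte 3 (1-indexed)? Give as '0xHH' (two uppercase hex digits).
Answer: 0xEA

Derivation:
After byte 1 (0x55): reg=0x5F
After byte 2 (0x59): reg=0x12
After byte 3 (0x5D): reg=0xEA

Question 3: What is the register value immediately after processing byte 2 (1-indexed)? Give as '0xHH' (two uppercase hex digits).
Answer: 0x12

Derivation:
After byte 1 (0x55): reg=0x5F
After byte 2 (0x59): reg=0x12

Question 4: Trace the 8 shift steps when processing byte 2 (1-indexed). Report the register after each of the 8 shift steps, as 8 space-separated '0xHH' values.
After byte 1 (0x55): reg=0x5F
Register before byte 2: 0x5F
After XOR with byte 0x59: 0x06

Answer: 0x0C 0x18 0x30 0x60 0xC0 0x87 0x09 0x12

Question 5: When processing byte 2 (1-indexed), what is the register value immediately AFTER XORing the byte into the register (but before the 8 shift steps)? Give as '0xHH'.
Register before byte 2: 0x5F
Byte 2: 0x59
0x5F XOR 0x59 = 0x06

Answer: 0x06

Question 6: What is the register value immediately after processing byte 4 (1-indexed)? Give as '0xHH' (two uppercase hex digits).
After byte 1 (0x55): reg=0x5F
After byte 2 (0x59): reg=0x12
After byte 3 (0x5D): reg=0xEA
After byte 4 (0x62): reg=0xB1

Answer: 0xB1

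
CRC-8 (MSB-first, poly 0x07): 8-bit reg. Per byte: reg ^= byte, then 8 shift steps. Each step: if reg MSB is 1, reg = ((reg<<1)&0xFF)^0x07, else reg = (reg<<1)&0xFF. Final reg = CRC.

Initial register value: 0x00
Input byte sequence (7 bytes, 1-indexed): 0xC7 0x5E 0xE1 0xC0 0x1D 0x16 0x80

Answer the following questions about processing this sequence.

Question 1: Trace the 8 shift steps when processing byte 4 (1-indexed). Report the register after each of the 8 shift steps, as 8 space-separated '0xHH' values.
Answer: 0x50 0xA0 0x47 0x8E 0x1B 0x36 0x6C 0xD8

Derivation:
After byte 1 (0xC7): reg=0x5B
After byte 2 (0x5E): reg=0x1B
After byte 3 (0xE1): reg=0xE8
Register before byte 4: 0xE8
After XOR with byte 0xC0: 0x28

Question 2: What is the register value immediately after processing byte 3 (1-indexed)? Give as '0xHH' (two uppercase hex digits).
Answer: 0xE8

Derivation:
After byte 1 (0xC7): reg=0x5B
After byte 2 (0x5E): reg=0x1B
After byte 3 (0xE1): reg=0xE8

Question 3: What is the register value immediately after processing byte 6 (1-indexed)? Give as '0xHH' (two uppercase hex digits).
After byte 1 (0xC7): reg=0x5B
After byte 2 (0x5E): reg=0x1B
After byte 3 (0xE1): reg=0xE8
After byte 4 (0xC0): reg=0xD8
After byte 5 (0x1D): reg=0x55
After byte 6 (0x16): reg=0xCE

Answer: 0xCE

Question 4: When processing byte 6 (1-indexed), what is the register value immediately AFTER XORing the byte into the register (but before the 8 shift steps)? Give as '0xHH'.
Register before byte 6: 0x55
Byte 6: 0x16
0x55 XOR 0x16 = 0x43

Answer: 0x43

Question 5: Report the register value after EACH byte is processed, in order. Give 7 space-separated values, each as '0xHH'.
0x5B 0x1B 0xE8 0xD8 0x55 0xCE 0xED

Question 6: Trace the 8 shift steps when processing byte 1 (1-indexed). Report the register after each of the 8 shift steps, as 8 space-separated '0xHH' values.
Register before byte 1: 0x00
After XOR with byte 0xC7: 0xC7

Answer: 0x89 0x15 0x2A 0x54 0xA8 0x57 0xAE 0x5B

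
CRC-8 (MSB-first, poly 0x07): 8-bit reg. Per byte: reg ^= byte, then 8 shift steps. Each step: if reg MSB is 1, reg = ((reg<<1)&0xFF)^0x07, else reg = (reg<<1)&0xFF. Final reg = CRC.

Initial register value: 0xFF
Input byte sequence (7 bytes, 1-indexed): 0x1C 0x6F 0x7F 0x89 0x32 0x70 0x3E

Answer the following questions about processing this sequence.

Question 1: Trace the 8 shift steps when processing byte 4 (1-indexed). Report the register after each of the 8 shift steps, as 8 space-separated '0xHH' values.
Answer: 0x6B 0xD6 0xAB 0x51 0xA2 0x43 0x86 0x0B

Derivation:
After byte 1 (0x1C): reg=0xA7
After byte 2 (0x6F): reg=0x76
After byte 3 (0x7F): reg=0x3F
Register before byte 4: 0x3F
After XOR with byte 0x89: 0xB6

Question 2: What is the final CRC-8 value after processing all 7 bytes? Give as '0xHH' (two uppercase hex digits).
Answer: 0xC3

Derivation:
After byte 1 (0x1C): reg=0xA7
After byte 2 (0x6F): reg=0x76
After byte 3 (0x7F): reg=0x3F
After byte 4 (0x89): reg=0x0B
After byte 5 (0x32): reg=0xAF
After byte 6 (0x70): reg=0x13
After byte 7 (0x3E): reg=0xC3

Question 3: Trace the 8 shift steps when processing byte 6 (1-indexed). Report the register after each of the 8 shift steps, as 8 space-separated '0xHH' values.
Answer: 0xB9 0x75 0xEA 0xD3 0xA1 0x45 0x8A 0x13

Derivation:
After byte 1 (0x1C): reg=0xA7
After byte 2 (0x6F): reg=0x76
After byte 3 (0x7F): reg=0x3F
After byte 4 (0x89): reg=0x0B
After byte 5 (0x32): reg=0xAF
Register before byte 6: 0xAF
After XOR with byte 0x70: 0xDF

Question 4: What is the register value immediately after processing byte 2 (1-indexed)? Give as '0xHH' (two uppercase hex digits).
Answer: 0x76

Derivation:
After byte 1 (0x1C): reg=0xA7
After byte 2 (0x6F): reg=0x76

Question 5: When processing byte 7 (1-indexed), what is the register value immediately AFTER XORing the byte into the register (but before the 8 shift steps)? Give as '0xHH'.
Register before byte 7: 0x13
Byte 7: 0x3E
0x13 XOR 0x3E = 0x2D

Answer: 0x2D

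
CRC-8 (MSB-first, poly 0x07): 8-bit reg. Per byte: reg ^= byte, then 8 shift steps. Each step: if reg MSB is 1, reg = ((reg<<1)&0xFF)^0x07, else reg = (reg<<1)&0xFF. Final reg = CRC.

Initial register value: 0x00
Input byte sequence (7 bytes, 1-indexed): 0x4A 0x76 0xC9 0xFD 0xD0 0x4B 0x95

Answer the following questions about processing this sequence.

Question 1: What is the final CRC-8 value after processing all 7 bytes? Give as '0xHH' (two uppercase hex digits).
Answer: 0xEB

Derivation:
After byte 1 (0x4A): reg=0xF1
After byte 2 (0x76): reg=0x9C
After byte 3 (0xC9): reg=0xAC
After byte 4 (0xFD): reg=0xB0
After byte 5 (0xD0): reg=0x27
After byte 6 (0x4B): reg=0x03
After byte 7 (0x95): reg=0xEB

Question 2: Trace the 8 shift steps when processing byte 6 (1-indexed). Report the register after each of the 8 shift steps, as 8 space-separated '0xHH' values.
After byte 1 (0x4A): reg=0xF1
After byte 2 (0x76): reg=0x9C
After byte 3 (0xC9): reg=0xAC
After byte 4 (0xFD): reg=0xB0
After byte 5 (0xD0): reg=0x27
Register before byte 6: 0x27
After XOR with byte 0x4B: 0x6C

Answer: 0xD8 0xB7 0x69 0xD2 0xA3 0x41 0x82 0x03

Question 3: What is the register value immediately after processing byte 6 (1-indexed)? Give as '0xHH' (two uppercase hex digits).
After byte 1 (0x4A): reg=0xF1
After byte 2 (0x76): reg=0x9C
After byte 3 (0xC9): reg=0xAC
After byte 4 (0xFD): reg=0xB0
After byte 5 (0xD0): reg=0x27
After byte 6 (0x4B): reg=0x03

Answer: 0x03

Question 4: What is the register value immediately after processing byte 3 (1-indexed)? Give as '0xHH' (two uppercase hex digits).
Answer: 0xAC

Derivation:
After byte 1 (0x4A): reg=0xF1
After byte 2 (0x76): reg=0x9C
After byte 3 (0xC9): reg=0xAC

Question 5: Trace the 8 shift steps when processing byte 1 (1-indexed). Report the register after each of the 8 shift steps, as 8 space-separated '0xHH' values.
Register before byte 1: 0x00
After XOR with byte 0x4A: 0x4A

Answer: 0x94 0x2F 0x5E 0xBC 0x7F 0xFE 0xFB 0xF1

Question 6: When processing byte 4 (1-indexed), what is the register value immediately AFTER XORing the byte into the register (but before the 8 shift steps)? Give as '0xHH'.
Register before byte 4: 0xAC
Byte 4: 0xFD
0xAC XOR 0xFD = 0x51

Answer: 0x51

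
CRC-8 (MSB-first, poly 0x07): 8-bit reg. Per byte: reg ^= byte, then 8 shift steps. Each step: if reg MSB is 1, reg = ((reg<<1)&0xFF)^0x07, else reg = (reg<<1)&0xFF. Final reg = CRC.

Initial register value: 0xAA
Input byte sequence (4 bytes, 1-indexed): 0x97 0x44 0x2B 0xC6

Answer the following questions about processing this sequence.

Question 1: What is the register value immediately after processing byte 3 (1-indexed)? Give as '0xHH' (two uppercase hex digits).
Answer: 0xAE

Derivation:
After byte 1 (0x97): reg=0xB3
After byte 2 (0x44): reg=0xCB
After byte 3 (0x2B): reg=0xAE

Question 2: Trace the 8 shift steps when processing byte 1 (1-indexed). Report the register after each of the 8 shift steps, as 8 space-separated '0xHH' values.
Register before byte 1: 0xAA
After XOR with byte 0x97: 0x3D

Answer: 0x7A 0xF4 0xEF 0xD9 0xB5 0x6D 0xDA 0xB3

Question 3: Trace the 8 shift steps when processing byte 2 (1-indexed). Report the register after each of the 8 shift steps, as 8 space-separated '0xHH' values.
After byte 1 (0x97): reg=0xB3
Register before byte 2: 0xB3
After XOR with byte 0x44: 0xF7

Answer: 0xE9 0xD5 0xAD 0x5D 0xBA 0x73 0xE6 0xCB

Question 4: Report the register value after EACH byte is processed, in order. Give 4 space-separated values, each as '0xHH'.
0xB3 0xCB 0xAE 0x1F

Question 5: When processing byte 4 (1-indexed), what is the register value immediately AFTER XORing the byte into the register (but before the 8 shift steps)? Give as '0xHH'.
Register before byte 4: 0xAE
Byte 4: 0xC6
0xAE XOR 0xC6 = 0x68

Answer: 0x68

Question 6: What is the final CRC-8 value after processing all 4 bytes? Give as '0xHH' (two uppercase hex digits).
After byte 1 (0x97): reg=0xB3
After byte 2 (0x44): reg=0xCB
After byte 3 (0x2B): reg=0xAE
After byte 4 (0xC6): reg=0x1F

Answer: 0x1F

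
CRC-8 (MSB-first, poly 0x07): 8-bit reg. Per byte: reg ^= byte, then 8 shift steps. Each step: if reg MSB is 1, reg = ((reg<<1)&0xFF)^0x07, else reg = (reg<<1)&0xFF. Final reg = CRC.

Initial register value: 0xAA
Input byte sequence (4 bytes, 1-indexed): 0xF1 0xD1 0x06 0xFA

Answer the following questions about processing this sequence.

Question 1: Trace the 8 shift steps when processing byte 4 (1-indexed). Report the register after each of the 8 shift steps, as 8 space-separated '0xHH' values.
After byte 1 (0xF1): reg=0x86
After byte 2 (0xD1): reg=0xA2
After byte 3 (0x06): reg=0x75
Register before byte 4: 0x75
After XOR with byte 0xFA: 0x8F

Answer: 0x19 0x32 0x64 0xC8 0x97 0x29 0x52 0xA4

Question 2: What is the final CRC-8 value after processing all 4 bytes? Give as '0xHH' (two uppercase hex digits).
After byte 1 (0xF1): reg=0x86
After byte 2 (0xD1): reg=0xA2
After byte 3 (0x06): reg=0x75
After byte 4 (0xFA): reg=0xA4

Answer: 0xA4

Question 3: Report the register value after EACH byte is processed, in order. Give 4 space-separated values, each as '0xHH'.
0x86 0xA2 0x75 0xA4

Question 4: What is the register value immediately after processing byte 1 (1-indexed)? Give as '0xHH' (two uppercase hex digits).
After byte 1 (0xF1): reg=0x86

Answer: 0x86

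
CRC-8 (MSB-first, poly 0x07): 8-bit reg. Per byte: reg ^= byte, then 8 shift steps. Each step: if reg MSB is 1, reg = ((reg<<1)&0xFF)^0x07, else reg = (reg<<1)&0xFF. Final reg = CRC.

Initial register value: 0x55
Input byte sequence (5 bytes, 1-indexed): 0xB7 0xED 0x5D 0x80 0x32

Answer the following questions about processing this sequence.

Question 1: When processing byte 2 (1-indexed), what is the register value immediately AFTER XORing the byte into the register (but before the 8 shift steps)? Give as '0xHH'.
Answer: 0x4D

Derivation:
Register before byte 2: 0xA0
Byte 2: 0xED
0xA0 XOR 0xED = 0x4D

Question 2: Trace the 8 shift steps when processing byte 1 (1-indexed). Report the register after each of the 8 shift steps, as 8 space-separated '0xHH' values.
Register before byte 1: 0x55
After XOR with byte 0xB7: 0xE2

Answer: 0xC3 0x81 0x05 0x0A 0x14 0x28 0x50 0xA0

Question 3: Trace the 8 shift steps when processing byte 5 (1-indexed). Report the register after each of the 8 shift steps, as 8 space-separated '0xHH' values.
Answer: 0x92 0x23 0x46 0x8C 0x1F 0x3E 0x7C 0xF8

Derivation:
After byte 1 (0xB7): reg=0xA0
After byte 2 (0xED): reg=0xE4
After byte 3 (0x5D): reg=0x26
After byte 4 (0x80): reg=0x7B
Register before byte 5: 0x7B
After XOR with byte 0x32: 0x49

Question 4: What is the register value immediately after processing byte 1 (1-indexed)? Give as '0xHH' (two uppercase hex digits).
After byte 1 (0xB7): reg=0xA0

Answer: 0xA0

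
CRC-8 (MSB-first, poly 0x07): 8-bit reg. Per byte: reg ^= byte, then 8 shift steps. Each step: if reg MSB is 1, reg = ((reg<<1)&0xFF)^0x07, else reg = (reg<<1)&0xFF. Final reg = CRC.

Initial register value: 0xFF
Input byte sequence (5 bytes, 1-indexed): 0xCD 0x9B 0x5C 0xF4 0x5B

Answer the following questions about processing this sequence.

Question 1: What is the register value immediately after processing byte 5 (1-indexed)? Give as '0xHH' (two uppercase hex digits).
Answer: 0x56

Derivation:
After byte 1 (0xCD): reg=0x9E
After byte 2 (0x9B): reg=0x1B
After byte 3 (0x5C): reg=0xD2
After byte 4 (0xF4): reg=0xF2
After byte 5 (0x5B): reg=0x56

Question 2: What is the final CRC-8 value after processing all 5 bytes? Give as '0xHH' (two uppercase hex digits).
After byte 1 (0xCD): reg=0x9E
After byte 2 (0x9B): reg=0x1B
After byte 3 (0x5C): reg=0xD2
After byte 4 (0xF4): reg=0xF2
After byte 5 (0x5B): reg=0x56

Answer: 0x56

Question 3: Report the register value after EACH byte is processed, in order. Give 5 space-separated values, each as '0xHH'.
0x9E 0x1B 0xD2 0xF2 0x56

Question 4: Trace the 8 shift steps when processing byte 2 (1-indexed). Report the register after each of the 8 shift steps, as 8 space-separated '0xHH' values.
After byte 1 (0xCD): reg=0x9E
Register before byte 2: 0x9E
After XOR with byte 0x9B: 0x05

Answer: 0x0A 0x14 0x28 0x50 0xA0 0x47 0x8E 0x1B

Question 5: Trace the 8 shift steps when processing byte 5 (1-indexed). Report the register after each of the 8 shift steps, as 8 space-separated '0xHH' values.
Answer: 0x55 0xAA 0x53 0xA6 0x4B 0x96 0x2B 0x56

Derivation:
After byte 1 (0xCD): reg=0x9E
After byte 2 (0x9B): reg=0x1B
After byte 3 (0x5C): reg=0xD2
After byte 4 (0xF4): reg=0xF2
Register before byte 5: 0xF2
After XOR with byte 0x5B: 0xA9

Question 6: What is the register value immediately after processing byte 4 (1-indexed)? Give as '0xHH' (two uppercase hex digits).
Answer: 0xF2

Derivation:
After byte 1 (0xCD): reg=0x9E
After byte 2 (0x9B): reg=0x1B
After byte 3 (0x5C): reg=0xD2
After byte 4 (0xF4): reg=0xF2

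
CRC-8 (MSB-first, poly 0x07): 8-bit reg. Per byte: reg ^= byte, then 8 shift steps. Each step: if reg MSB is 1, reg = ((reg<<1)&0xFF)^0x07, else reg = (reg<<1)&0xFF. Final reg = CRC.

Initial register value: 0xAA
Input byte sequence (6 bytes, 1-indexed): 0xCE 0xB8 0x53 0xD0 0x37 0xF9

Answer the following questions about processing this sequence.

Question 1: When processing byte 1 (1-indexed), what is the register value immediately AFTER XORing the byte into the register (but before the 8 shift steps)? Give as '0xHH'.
Register before byte 1: 0xAA
Byte 1: 0xCE
0xAA XOR 0xCE = 0x64

Answer: 0x64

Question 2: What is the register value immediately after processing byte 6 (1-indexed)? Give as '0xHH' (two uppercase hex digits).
Answer: 0xAB

Derivation:
After byte 1 (0xCE): reg=0x3B
After byte 2 (0xB8): reg=0x80
After byte 3 (0x53): reg=0x37
After byte 4 (0xD0): reg=0xBB
After byte 5 (0x37): reg=0xAD
After byte 6 (0xF9): reg=0xAB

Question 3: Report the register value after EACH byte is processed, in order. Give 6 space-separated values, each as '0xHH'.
0x3B 0x80 0x37 0xBB 0xAD 0xAB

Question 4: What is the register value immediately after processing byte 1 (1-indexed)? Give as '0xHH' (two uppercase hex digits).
Answer: 0x3B

Derivation:
After byte 1 (0xCE): reg=0x3B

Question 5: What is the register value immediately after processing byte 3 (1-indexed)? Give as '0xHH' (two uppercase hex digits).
Answer: 0x37

Derivation:
After byte 1 (0xCE): reg=0x3B
After byte 2 (0xB8): reg=0x80
After byte 3 (0x53): reg=0x37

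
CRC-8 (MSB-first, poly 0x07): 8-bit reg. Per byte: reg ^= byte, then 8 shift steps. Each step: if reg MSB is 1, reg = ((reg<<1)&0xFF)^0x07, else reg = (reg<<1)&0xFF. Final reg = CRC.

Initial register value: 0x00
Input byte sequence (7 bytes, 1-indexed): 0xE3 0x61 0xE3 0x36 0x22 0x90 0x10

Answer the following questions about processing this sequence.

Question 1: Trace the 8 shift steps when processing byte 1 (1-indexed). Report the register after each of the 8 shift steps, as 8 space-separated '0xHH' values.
Register before byte 1: 0x00
After XOR with byte 0xE3: 0xE3

Answer: 0xC1 0x85 0x0D 0x1A 0x34 0x68 0xD0 0xA7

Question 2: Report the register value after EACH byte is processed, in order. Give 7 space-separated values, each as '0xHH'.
0xA7 0x5C 0x34 0x0E 0xC4 0xAB 0x28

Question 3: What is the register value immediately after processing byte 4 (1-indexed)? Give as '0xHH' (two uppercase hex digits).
After byte 1 (0xE3): reg=0xA7
After byte 2 (0x61): reg=0x5C
After byte 3 (0xE3): reg=0x34
After byte 4 (0x36): reg=0x0E

Answer: 0x0E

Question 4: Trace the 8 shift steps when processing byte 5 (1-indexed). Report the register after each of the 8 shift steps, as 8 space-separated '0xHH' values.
After byte 1 (0xE3): reg=0xA7
After byte 2 (0x61): reg=0x5C
After byte 3 (0xE3): reg=0x34
After byte 4 (0x36): reg=0x0E
Register before byte 5: 0x0E
After XOR with byte 0x22: 0x2C

Answer: 0x58 0xB0 0x67 0xCE 0x9B 0x31 0x62 0xC4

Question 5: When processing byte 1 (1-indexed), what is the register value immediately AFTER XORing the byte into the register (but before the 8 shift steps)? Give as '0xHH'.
Answer: 0xE3

Derivation:
Register before byte 1: 0x00
Byte 1: 0xE3
0x00 XOR 0xE3 = 0xE3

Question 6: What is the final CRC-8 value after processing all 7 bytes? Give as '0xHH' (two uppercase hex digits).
After byte 1 (0xE3): reg=0xA7
After byte 2 (0x61): reg=0x5C
After byte 3 (0xE3): reg=0x34
After byte 4 (0x36): reg=0x0E
After byte 5 (0x22): reg=0xC4
After byte 6 (0x90): reg=0xAB
After byte 7 (0x10): reg=0x28

Answer: 0x28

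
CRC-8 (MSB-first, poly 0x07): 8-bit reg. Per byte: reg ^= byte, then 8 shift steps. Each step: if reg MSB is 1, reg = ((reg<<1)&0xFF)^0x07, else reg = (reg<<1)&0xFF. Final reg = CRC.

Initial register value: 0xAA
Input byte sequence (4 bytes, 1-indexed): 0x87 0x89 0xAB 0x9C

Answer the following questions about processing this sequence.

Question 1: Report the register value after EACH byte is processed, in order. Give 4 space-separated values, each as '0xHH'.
0xC3 0xF1 0x81 0x53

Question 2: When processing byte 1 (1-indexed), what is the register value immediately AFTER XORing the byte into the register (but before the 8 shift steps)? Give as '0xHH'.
Register before byte 1: 0xAA
Byte 1: 0x87
0xAA XOR 0x87 = 0x2D

Answer: 0x2D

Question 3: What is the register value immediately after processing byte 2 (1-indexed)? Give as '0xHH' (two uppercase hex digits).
Answer: 0xF1

Derivation:
After byte 1 (0x87): reg=0xC3
After byte 2 (0x89): reg=0xF1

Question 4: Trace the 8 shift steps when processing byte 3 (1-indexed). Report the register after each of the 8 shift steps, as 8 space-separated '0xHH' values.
Answer: 0xB4 0x6F 0xDE 0xBB 0x71 0xE2 0xC3 0x81

Derivation:
After byte 1 (0x87): reg=0xC3
After byte 2 (0x89): reg=0xF1
Register before byte 3: 0xF1
After XOR with byte 0xAB: 0x5A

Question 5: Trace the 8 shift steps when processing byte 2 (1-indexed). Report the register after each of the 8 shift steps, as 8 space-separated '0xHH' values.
Answer: 0x94 0x2F 0x5E 0xBC 0x7F 0xFE 0xFB 0xF1

Derivation:
After byte 1 (0x87): reg=0xC3
Register before byte 2: 0xC3
After XOR with byte 0x89: 0x4A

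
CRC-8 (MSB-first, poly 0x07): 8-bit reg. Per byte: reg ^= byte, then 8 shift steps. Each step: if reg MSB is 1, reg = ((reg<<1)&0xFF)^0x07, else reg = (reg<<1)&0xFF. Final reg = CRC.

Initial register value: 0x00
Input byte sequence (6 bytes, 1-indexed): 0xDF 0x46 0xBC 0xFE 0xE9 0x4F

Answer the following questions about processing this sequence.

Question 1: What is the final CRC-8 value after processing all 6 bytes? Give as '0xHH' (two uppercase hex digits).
After byte 1 (0xDF): reg=0x13
After byte 2 (0x46): reg=0xAC
After byte 3 (0xBC): reg=0x70
After byte 4 (0xFE): reg=0xA3
After byte 5 (0xE9): reg=0xF1
After byte 6 (0x4F): reg=0x33

Answer: 0x33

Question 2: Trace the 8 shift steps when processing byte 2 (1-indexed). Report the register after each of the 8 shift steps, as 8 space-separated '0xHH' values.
Answer: 0xAA 0x53 0xA6 0x4B 0x96 0x2B 0x56 0xAC

Derivation:
After byte 1 (0xDF): reg=0x13
Register before byte 2: 0x13
After XOR with byte 0x46: 0x55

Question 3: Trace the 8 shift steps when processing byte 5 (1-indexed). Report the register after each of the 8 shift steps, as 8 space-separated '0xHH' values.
Answer: 0x94 0x2F 0x5E 0xBC 0x7F 0xFE 0xFB 0xF1

Derivation:
After byte 1 (0xDF): reg=0x13
After byte 2 (0x46): reg=0xAC
After byte 3 (0xBC): reg=0x70
After byte 4 (0xFE): reg=0xA3
Register before byte 5: 0xA3
After XOR with byte 0xE9: 0x4A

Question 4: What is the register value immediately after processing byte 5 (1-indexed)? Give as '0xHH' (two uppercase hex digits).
After byte 1 (0xDF): reg=0x13
After byte 2 (0x46): reg=0xAC
After byte 3 (0xBC): reg=0x70
After byte 4 (0xFE): reg=0xA3
After byte 5 (0xE9): reg=0xF1

Answer: 0xF1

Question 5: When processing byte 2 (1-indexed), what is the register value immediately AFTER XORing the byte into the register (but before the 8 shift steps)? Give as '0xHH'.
Register before byte 2: 0x13
Byte 2: 0x46
0x13 XOR 0x46 = 0x55

Answer: 0x55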